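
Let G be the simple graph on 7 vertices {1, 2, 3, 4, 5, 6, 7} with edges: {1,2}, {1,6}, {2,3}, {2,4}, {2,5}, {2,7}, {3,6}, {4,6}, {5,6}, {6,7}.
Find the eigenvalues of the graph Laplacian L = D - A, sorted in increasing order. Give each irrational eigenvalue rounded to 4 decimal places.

[0, 2, 2, 2, 2, 5, 7]

With the vertex order [1, 2, 3, 4, 5, 6, 7], the degrees are [2, 5, 2, 2, 2, 5, 2], giving D = diag(2, 5, 2, 2, 2, 5, 2) and L = D - A. L is symmetric positive semidefinite, so every eigenvalue is real and nonnegative. The single zero eigenvalue shows the graph is connected. By the matrix-tree theorem the graph has (1/7) * product of the nonzero eigenvalues = 80 spanning trees.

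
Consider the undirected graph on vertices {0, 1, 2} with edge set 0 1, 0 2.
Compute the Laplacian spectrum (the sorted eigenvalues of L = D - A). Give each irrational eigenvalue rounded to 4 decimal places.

[0, 1, 3]

Reading degrees in the order [0, 1, 2] gives [2, 1, 1]; set D = diag(2, 1, 1) and form L = D - A. Diagonalising L (or applying a numerical eigensolver to the 3x3 matrix) gives the spectrum above. The single zero eigenvalue shows the graph is connected. The eigenvalues sum to 4, which equals trace(L) = 2|E|.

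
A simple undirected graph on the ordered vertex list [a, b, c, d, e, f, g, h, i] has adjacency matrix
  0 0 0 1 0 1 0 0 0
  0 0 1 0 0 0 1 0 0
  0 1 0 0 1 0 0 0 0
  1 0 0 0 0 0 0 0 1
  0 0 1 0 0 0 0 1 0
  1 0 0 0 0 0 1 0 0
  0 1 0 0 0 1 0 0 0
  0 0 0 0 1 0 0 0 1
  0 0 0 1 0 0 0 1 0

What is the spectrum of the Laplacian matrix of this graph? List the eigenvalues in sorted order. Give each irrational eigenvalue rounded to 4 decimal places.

[0, 0.4679, 0.4679, 1.6527, 1.6527, 3, 3, 3.8794, 3.8794]

Each diagonal entry of L is the vertex degree and each off-diagonal entry is -1 where an edge is present, 0 otherwise; in the order [a, b, c, d, e, f, g, h, i] the diagonal is [2, 2, 2, 2, 2, 2, 2, 2, 2]. Since every row of L sums to 0, the all-ones vector is in the kernel and 0 is an eigenvalue.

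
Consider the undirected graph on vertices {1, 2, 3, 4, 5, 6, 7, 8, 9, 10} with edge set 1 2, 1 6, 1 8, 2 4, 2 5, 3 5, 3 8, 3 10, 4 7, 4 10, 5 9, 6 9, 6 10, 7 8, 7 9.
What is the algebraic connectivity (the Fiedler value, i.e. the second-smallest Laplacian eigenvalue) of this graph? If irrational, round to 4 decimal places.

Each diagonal entry of L is the vertex degree and each off-diagonal entry is -1 where an edge is present, 0 otherwise; in the order [1, 2, 3, 4, 5, 6, 7, 8, 9, 10] the diagonal is [3, 3, 3, 3, 3, 3, 3, 3, 3, 3]. Computing the eigenvalues of L and sorting gives [0, 2, 2, 2, 2, 2, 5, 5, 5, 5]. The Fiedler value lambda_2 = 2 is strictly positive, so the graph is connected. There is one zero in the spectrum, matching the 1 component. By the matrix-tree theorem the graph has (1/10) * product of the nonzero eigenvalues = 2000 spanning trees.

2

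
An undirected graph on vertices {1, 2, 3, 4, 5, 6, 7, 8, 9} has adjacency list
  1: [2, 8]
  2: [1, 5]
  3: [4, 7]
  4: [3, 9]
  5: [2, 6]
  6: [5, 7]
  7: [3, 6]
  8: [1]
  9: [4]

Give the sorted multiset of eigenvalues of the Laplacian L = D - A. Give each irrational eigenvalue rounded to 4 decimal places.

Each diagonal entry of L is the vertex degree and each off-diagonal entry is -1 where an edge is present, 0 otherwise; in the order [1, 2, 3, 4, 5, 6, 7, 8, 9] the diagonal is [2, 2, 2, 2, 2, 2, 2, 1, 1]. Diagonalising L (or applying a numerical eigensolver to the 9x9 matrix) gives the spectrum above.

[0, 0.1206, 0.4679, 1, 1.6527, 2.3473, 3, 3.5321, 3.8794]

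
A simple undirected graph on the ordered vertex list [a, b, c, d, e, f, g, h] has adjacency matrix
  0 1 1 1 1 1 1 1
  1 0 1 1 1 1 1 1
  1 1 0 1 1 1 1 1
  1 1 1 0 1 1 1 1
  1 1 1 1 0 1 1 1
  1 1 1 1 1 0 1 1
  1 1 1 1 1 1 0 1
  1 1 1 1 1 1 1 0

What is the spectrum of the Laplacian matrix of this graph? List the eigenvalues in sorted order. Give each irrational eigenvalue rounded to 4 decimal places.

[0, 8, 8, 8, 8, 8, 8, 8]

Each diagonal entry of L is the vertex degree and each off-diagonal entry is -1 where an edge is present, 0 otherwise; in the order [a, b, c, d, e, f, g, h] the diagonal is [7, 7, 7, 7, 7, 7, 7, 7]. L is symmetric positive semidefinite, so every eigenvalue is real and nonnegative. The single zero eigenvalue shows the graph is connected. There is one zero in the spectrum, matching the 1 component.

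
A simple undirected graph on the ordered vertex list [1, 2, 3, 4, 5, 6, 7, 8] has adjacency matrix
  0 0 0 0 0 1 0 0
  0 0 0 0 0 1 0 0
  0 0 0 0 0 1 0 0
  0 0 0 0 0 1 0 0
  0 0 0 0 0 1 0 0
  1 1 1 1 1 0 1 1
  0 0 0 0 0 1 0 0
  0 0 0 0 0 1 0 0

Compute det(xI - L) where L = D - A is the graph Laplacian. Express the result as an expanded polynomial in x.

x^8 - 14x^7 + 63x^6 - 140x^5 + 175x^4 - 126x^3 + 49x^2 - 8x

Reading degrees in the order [1, 2, 3, 4, 5, 6, 7, 8] gives [1, 1, 1, 1, 1, 7, 1, 1]; set D = diag(1, 1, 1, 1, 1, 7, 1, 1) and form L = D - A. Computing det(xI - L) by cofactor expansion (or equivalently via sum-over-permutations) gives x^8 - 14x^7 + 63x^6 - 140x^5 + 175x^4 - 126x^3 + 49x^2 - 8x. The coefficient of x^7 equals -trace(L) = -14, matching the sum of degrees. There is one zero in the spectrum, matching the 1 component. By the matrix-tree theorem the graph has (1/8) * product of the nonzero eigenvalues = 1 spanning tree.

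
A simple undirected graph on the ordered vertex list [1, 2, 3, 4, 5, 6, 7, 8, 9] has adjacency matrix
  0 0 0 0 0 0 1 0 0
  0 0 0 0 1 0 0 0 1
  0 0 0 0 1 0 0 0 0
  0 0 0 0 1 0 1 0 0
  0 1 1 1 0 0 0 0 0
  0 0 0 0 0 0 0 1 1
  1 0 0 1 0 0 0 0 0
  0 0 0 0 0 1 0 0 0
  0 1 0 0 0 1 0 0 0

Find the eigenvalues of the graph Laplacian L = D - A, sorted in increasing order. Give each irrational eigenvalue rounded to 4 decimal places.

[0, 0.1506, 0.4266, 1, 1.4229, 2.1724, 3, 3.4576, 4.3699]

With the vertex order [1, 2, 3, 4, 5, 6, 7, 8, 9], the degrees are [1, 2, 1, 2, 3, 2, 2, 1, 2], giving D = diag(1, 2, 1, 2, 3, 2, 2, 1, 2) and L = D - A. L is symmetric positive semidefinite, so every eigenvalue is real and nonnegative. The single zero eigenvalue shows the graph is connected. The eigenvalues sum to 16, which equals trace(L) = 2|E|. By the matrix-tree theorem the graph has (1/9) * product of the nonzero eigenvalues = 1 spanning tree.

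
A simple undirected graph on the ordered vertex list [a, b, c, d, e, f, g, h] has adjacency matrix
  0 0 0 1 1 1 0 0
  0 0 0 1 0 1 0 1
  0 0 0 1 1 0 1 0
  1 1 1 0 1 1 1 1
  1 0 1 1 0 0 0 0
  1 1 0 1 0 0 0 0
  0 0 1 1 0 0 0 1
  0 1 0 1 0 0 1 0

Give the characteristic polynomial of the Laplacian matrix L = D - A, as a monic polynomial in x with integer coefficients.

Reading degrees in the order [a, b, c, d, e, f, g, h] gives [3, 3, 3, 7, 3, 3, 3, 3]; set D = diag(3, 3, 3, 7, 3, 3, 3, 3) and form L = D - A. L has integer entries, so p(x) = det(xI - L) has integer coefficients. Expanding the determinant yields x^8 - 28x^7 + 322x^6 - 1974x^5 + 6965x^4 - 14126x^3 + 15225x^2 - 6728x. The coefficient of x^7 equals -trace(L) = -28, matching the sum of degrees. The eigenvalues sum to 28, which equals trace(L) = 2|E|.

x^8 - 28x^7 + 322x^6 - 1974x^5 + 6965x^4 - 14126x^3 + 15225x^2 - 6728x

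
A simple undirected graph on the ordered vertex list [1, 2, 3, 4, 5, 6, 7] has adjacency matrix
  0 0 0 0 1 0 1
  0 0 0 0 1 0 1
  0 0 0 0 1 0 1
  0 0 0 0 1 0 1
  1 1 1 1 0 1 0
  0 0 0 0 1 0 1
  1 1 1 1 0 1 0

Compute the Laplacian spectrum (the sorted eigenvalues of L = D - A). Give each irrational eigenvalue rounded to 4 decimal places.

[0, 2, 2, 2, 2, 5, 7]

With the vertex order [1, 2, 3, 4, 5, 6, 7], the degrees are [2, 2, 2, 2, 5, 2, 5], giving D = diag(2, 2, 2, 2, 5, 2, 5) and L = D - A. Diagonalising L (or applying a numerical eigensolver to the 7x7 matrix) gives the spectrum above. The single zero eigenvalue shows the graph is connected.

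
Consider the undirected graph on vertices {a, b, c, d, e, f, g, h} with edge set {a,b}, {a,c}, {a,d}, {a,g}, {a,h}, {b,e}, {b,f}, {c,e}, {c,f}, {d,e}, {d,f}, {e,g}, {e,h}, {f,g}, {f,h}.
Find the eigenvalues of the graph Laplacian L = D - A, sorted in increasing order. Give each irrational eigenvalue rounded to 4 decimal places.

[0, 3, 3, 3, 3, 5, 5, 8]

With the vertex order [a, b, c, d, e, f, g, h], the degrees are [5, 3, 3, 3, 5, 5, 3, 3], giving D = diag(5, 3, 3, 3, 5, 5, 3, 3) and L = D - A. Diagonalising L (or applying a numerical eigensolver to the 8x8 matrix) gives the spectrum above. The single zero eigenvalue shows the graph is connected. The largest eigenvalue, 8, is at most the vertex count 8.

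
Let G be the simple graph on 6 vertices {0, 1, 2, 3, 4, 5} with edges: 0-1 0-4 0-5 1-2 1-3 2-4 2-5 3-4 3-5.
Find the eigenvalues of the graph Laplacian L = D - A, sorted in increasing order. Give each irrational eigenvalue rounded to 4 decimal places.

With the vertex order [0, 1, 2, 3, 4, 5], the degrees are [3, 3, 3, 3, 3, 3], giving D = diag(3, 3, 3, 3, 3, 3) and L = D - A. L is symmetric positive semidefinite, so every eigenvalue is real and nonnegative. The single zero eigenvalue shows the graph is connected.

[0, 3, 3, 3, 3, 6]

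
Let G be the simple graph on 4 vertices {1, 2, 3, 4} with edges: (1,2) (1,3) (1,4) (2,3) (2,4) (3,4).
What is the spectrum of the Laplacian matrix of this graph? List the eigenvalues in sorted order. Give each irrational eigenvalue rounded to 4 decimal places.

[0, 4, 4, 4]

Reading degrees in the order [1, 2, 3, 4] gives [3, 3, 3, 3]; set D = diag(3, 3, 3, 3) and form L = D - A. L is symmetric positive semidefinite, so every eigenvalue is real and nonnegative. The eigenvalues sum to 12, which equals trace(L) = 2|E|.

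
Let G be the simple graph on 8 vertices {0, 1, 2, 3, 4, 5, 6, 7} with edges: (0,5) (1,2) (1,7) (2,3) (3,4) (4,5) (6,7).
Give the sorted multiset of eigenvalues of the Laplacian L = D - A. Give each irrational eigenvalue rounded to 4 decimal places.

[0, 0.1522, 0.5858, 1.2346, 2, 2.7654, 3.4142, 3.8478]

With the vertex order [0, 1, 2, 3, 4, 5, 6, 7], the degrees are [1, 2, 2, 2, 2, 2, 1, 2], giving D = diag(1, 2, 2, 2, 2, 2, 1, 2) and L = D - A. Diagonalising L (or applying a numerical eigensolver to the 8x8 matrix) gives the spectrum above. The single zero eigenvalue shows the graph is connected. By the matrix-tree theorem the graph has (1/8) * product of the nonzero eigenvalues = 1 spanning tree.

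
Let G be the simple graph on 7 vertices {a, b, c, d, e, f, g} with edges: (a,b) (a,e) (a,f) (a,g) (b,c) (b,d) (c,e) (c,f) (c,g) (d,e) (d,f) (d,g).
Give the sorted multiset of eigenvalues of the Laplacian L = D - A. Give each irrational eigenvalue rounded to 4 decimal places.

[0, 3, 3, 3, 4, 4, 7]

Reading degrees in the order [a, b, c, d, e, f, g] gives [4, 3, 4, 4, 3, 3, 3]; set D = diag(4, 3, 4, 4, 3, 3, 3) and form L = D - A. Since every row of L sums to 0, the all-ones vector is in the kernel and 0 is an eigenvalue. By the matrix-tree theorem the graph has (1/7) * product of the nonzero eigenvalues = 432 spanning trees.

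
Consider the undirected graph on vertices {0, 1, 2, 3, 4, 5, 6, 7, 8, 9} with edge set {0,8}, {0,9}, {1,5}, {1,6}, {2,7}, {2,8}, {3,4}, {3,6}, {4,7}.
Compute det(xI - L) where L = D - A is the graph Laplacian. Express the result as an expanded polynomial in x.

With the vertex order [0, 1, 2, 3, 4, 5, 6, 7, 8, 9], the degrees are [2, 2, 2, 2, 2, 1, 2, 2, 2, 1], giving D = diag(2, 2, 2, 2, 2, 1, 2, 2, 2, 1) and L = D - A. L has integer entries, so p(x) = det(xI - L) has integer coefficients. Expanding the determinant yields x^10 - 18x^9 + 136x^8 - 560x^7 + 1365x^6 - 2002x^5 + 1716x^4 - 792x^3 + 165x^2 - 10x. The coefficient of x^9 equals -trace(L) = -18, matching the sum of degrees.

x^10 - 18x^9 + 136x^8 - 560x^7 + 1365x^6 - 2002x^5 + 1716x^4 - 792x^3 + 165x^2 - 10x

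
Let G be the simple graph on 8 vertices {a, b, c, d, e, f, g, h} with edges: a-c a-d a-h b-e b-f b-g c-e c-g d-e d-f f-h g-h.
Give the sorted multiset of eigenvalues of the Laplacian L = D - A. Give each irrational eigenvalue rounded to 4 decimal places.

With the vertex order [a, b, c, d, e, f, g, h], the degrees are [3, 3, 3, 3, 3, 3, 3, 3], giving D = diag(3, 3, 3, 3, 3, 3, 3, 3) and L = D - A. L is symmetric positive semidefinite, so every eigenvalue is real and nonnegative. By the matrix-tree theorem the graph has (1/8) * product of the nonzero eigenvalues = 384 spanning trees.

[0, 2, 2, 2, 4, 4, 4, 6]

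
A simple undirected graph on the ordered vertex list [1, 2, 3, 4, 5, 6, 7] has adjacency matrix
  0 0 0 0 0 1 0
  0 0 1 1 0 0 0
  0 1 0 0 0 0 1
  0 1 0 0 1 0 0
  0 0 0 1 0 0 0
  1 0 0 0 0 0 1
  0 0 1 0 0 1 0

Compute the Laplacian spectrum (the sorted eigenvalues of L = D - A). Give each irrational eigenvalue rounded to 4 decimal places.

Each diagonal entry of L is the vertex degree and each off-diagonal entry is -1 where an edge is present, 0 otherwise; in the order [1, 2, 3, 4, 5, 6, 7] the diagonal is [1, 2, 2, 2, 1, 2, 2]. Diagonalising L (or applying a numerical eigensolver to the 7x7 matrix) gives the spectrum above. The single zero eigenvalue shows the graph is connected. The largest eigenvalue, 3.8019, is at most the vertex count 7.

[0, 0.1981, 0.7530, 1.5550, 2.4450, 3.2470, 3.8019]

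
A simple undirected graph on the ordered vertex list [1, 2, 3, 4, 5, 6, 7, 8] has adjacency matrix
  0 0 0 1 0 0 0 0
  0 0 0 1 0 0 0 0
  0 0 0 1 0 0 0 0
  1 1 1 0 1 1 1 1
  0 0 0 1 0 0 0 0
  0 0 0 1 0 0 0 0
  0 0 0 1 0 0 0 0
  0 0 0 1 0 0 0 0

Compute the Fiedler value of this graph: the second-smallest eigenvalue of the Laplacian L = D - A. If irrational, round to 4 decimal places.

1

Each diagonal entry of L is the vertex degree and each off-diagonal entry is -1 where an edge is present, 0 otherwise; in the order [1, 2, 3, 4, 5, 6, 7, 8] the diagonal is [1, 1, 1, 7, 1, 1, 1, 1]. The smallest Laplacian eigenvalue is always 0. The next one, lambda_2 = 1, measures how hard the graph is to disconnect: larger values mean better connectivity. The eigenvalues sum to 14, which equals trace(L) = 2|E|. The largest eigenvalue, 8, is at most the vertex count 8.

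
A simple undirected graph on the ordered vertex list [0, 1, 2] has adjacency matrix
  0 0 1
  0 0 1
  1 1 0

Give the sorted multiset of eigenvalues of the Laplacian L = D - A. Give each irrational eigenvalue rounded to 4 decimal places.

With the vertex order [0, 1, 2], the degrees are [1, 1, 2], giving D = diag(1, 1, 2) and L = D - A. Diagonalising L (or applying a numerical eigensolver to the 3x3 matrix) gives the spectrum above. The single zero eigenvalue shows the graph is connected. There is one zero in the spectrum, matching the 1 component.

[0, 1, 3]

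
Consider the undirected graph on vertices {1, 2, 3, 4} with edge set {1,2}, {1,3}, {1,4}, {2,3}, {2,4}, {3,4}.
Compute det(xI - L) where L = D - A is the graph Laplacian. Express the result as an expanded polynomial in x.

With the vertex order [1, 2, 3, 4], the degrees are [3, 3, 3, 3], giving D = diag(3, 3, 3, 3) and L = D - A. The eigenvalues of L are [0, 4, 4, 4]; the characteristic polynomial is the product of (x - lambda_i), which multiplies out to x^4 - 12x^3 + 48x^2 - 64x. The constant term is 0 because L is singular (the all-ones vector lies in its kernel). The largest eigenvalue, 4, is at most the vertex count 4.

x^4 - 12x^3 + 48x^2 - 64x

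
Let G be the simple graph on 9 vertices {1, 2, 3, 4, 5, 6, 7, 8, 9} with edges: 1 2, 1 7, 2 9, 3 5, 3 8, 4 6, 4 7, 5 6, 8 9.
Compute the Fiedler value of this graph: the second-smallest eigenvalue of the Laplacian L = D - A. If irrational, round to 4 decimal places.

0.4679

Each diagonal entry of L is the vertex degree and each off-diagonal entry is -1 where an edge is present, 0 otherwise; in the order [1, 2, 3, 4, 5, 6, 7, 8, 9] the diagonal is [2, 2, 2, 2, 2, 2, 2, 2, 2]. Computing the eigenvalues of L and sorting gives [0, 0.4679, 0.4679, 1.6527, 1.6527, 3, 3, 3.8794, 3.8794]. The Fiedler value lambda_2 = 0.4679 is strictly positive, so the graph is connected. The eigenvalues sum to 18, which equals trace(L) = 2|E|.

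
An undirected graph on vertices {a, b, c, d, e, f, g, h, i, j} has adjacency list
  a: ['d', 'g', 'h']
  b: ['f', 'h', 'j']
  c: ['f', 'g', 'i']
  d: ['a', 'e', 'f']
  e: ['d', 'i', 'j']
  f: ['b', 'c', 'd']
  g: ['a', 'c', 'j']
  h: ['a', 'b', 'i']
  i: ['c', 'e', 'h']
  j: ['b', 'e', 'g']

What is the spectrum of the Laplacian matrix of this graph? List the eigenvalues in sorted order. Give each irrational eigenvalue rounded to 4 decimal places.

Reading degrees in the order [a, b, c, d, e, f, g, h, i, j] gives [3, 3, 3, 3, 3, 3, 3, 3, 3, 3]; set D = diag(3, 3, 3, 3, 3, 3, 3, 3, 3, 3) and form L = D - A. Since every row of L sums to 0, the all-ones vector is in the kernel and 0 is an eigenvalue. The single zero eigenvalue shows the graph is connected.

[0, 2, 2, 2, 2, 2, 5, 5, 5, 5]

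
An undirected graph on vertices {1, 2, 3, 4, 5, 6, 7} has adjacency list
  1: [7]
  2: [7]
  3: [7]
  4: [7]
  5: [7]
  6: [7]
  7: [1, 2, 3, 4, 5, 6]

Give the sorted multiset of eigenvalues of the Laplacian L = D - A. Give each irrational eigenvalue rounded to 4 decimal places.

[0, 1, 1, 1, 1, 1, 7]

Each diagonal entry of L is the vertex degree and each off-diagonal entry is -1 where an edge is present, 0 otherwise; in the order [1, 2, 3, 4, 5, 6, 7] the diagonal is [1, 1, 1, 1, 1, 1, 6]. L is symmetric positive semidefinite, so every eigenvalue is real and nonnegative. There is one zero in the spectrum, matching the 1 component.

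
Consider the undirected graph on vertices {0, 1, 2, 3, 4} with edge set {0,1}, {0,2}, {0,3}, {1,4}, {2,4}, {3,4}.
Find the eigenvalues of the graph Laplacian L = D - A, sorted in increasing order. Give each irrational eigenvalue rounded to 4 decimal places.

Each diagonal entry of L is the vertex degree and each off-diagonal entry is -1 where an edge is present, 0 otherwise; in the order [0, 1, 2, 3, 4] the diagonal is [3, 2, 2, 2, 3]. Since every row of L sums to 0, the all-ones vector is in the kernel and 0 is an eigenvalue. The single zero eigenvalue shows the graph is connected. There is one zero in the spectrum, matching the 1 component.

[0, 2, 2, 3, 5]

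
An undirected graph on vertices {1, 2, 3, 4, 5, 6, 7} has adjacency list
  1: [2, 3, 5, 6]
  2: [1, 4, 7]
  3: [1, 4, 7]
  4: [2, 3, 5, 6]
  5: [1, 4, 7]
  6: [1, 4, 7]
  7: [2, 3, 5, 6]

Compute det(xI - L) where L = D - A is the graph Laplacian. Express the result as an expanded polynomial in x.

x^7 - 24x^6 + 234x^5 - 1192x^4 + 3357x^3 - 4968x^2 + 3024x

Reading degrees in the order [1, 2, 3, 4, 5, 6, 7] gives [4, 3, 3, 4, 3, 3, 4]; set D = diag(4, 3, 3, 4, 3, 3, 4) and form L = D - A. Computing det(xI - L) by cofactor expansion (or equivalently via sum-over-permutations) gives x^7 - 24x^6 + 234x^5 - 1192x^4 + 3357x^3 - 4968x^2 + 3024x. The coefficient of x^6 equals -trace(L) = -24, matching the sum of degrees. By the matrix-tree theorem the graph has (1/7) * product of the nonzero eigenvalues = 432 spanning trees. The eigenvalues sum to 24, which equals trace(L) = 2|E|.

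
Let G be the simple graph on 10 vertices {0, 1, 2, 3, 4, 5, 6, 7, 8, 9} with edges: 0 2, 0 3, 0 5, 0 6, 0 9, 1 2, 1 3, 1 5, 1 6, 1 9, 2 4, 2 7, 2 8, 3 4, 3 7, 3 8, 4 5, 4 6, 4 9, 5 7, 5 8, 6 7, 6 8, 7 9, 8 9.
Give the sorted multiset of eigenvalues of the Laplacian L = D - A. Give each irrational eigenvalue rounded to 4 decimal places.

Reading degrees in the order [0, 1, 2, 3, 4, 5, 6, 7, 8, 9] gives [5, 5, 5, 5, 5, 5, 5, 5, 5, 5]; set D = diag(5, 5, 5, 5, 5, 5, 5, 5, 5, 5) and form L = D - A. Since every row of L sums to 0, the all-ones vector is in the kernel and 0 is an eigenvalue. The eigenvalues sum to 50, which equals trace(L) = 2|E|.

[0, 5, 5, 5, 5, 5, 5, 5, 5, 10]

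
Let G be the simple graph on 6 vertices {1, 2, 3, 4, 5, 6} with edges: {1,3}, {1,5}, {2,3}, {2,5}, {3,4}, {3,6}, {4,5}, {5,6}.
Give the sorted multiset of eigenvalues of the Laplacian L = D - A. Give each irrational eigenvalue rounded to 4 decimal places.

[0, 2, 2, 2, 4, 6]

Each diagonal entry of L is the vertex degree and each off-diagonal entry is -1 where an edge is present, 0 otherwise; in the order [1, 2, 3, 4, 5, 6] the diagonal is [2, 2, 4, 2, 4, 2]. Since every row of L sums to 0, the all-ones vector is in the kernel and 0 is an eigenvalue. The single zero eigenvalue shows the graph is connected.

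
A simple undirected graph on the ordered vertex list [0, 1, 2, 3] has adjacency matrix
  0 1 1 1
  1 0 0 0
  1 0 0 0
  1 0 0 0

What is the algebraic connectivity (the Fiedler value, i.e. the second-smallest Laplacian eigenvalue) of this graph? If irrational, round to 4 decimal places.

With the vertex order [0, 1, 2, 3], the degrees are [3, 1, 1, 1], giving D = diag(3, 1, 1, 1) and L = D - A. The smallest Laplacian eigenvalue is always 0. The next one, lambda_2 = 1, measures how hard the graph is to disconnect: larger values mean better connectivity. By the matrix-tree theorem the graph has (1/4) * product of the nonzero eigenvalues = 1 spanning tree.

1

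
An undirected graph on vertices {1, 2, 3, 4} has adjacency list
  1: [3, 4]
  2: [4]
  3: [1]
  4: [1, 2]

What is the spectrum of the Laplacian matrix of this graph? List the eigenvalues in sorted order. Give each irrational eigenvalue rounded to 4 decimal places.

[0, 0.5858, 2, 3.4142]

Each diagonal entry of L is the vertex degree and each off-diagonal entry is -1 where an edge is present, 0 otherwise; in the order [1, 2, 3, 4] the diagonal is [2, 1, 1, 2]. Since every row of L sums to 0, the all-ones vector is in the kernel and 0 is an eigenvalue. The largest eigenvalue, 3.4142, is at most the vertex count 4.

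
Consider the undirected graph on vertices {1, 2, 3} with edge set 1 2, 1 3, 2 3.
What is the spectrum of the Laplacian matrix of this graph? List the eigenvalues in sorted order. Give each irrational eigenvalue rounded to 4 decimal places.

Reading degrees in the order [1, 2, 3] gives [2, 2, 2]; set D = diag(2, 2, 2) and form L = D - A. L is symmetric positive semidefinite, so every eigenvalue is real and nonnegative. The single zero eigenvalue shows the graph is connected. The largest eigenvalue, 3, is at most the vertex count 3.

[0, 3, 3]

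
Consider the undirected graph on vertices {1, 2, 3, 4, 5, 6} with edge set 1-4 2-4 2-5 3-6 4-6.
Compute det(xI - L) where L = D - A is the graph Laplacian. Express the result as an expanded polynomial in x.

Reading degrees in the order [1, 2, 3, 4, 5, 6] gives [1, 2, 1, 3, 1, 2]; set D = diag(1, 2, 1, 3, 1, 2) and form L = D - A. L has integer entries, so p(x) = det(xI - L) has integer coefficients. Expanding the determinant yields x^6 - 10x^5 + 35x^4 - 52x^3 + 31x^2 - 6x. Since p(0) = det(-L) = 0, x divides p(x). The eigenvalues sum to 10, which equals trace(L) = 2|E|.

x^6 - 10x^5 + 35x^4 - 52x^3 + 31x^2 - 6x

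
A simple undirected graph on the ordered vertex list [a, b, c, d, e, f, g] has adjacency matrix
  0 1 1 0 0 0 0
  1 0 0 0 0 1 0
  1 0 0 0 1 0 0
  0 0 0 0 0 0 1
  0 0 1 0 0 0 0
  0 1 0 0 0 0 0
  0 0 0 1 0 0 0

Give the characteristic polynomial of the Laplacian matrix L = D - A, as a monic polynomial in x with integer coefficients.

Reading degrees in the order [a, b, c, d, e, f, g] gives [2, 2, 2, 1, 1, 1, 1]; set D = diag(2, 2, 2, 1, 1, 1, 1) and form L = D - A. L has integer entries, so p(x) = det(xI - L) has integer coefficients. Expanding the determinant yields x^7 - 10x^6 + 37x^5 - 62x^4 + 45x^3 - 10x^2. Since p(0) = det(-L) = 0, x divides p(x). The eigenvalues sum to 10, which equals trace(L) = 2|E|.

x^7 - 10x^6 + 37x^5 - 62x^4 + 45x^3 - 10x^2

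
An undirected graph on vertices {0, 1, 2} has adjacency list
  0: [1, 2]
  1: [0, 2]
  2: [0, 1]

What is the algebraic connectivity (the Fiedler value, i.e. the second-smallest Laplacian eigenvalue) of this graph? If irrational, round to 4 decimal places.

With the vertex order [0, 1, 2], the degrees are [2, 2, 2], giving D = diag(2, 2, 2) and L = D - A. The sorted Laplacian eigenvalues are [0, 3, 3]; the algebraic connectivity is the second entry, 3.

3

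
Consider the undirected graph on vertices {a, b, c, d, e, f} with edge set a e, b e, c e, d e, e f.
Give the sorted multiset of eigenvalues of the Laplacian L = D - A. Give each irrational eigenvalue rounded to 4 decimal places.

[0, 1, 1, 1, 1, 6]

With the vertex order [a, b, c, d, e, f], the degrees are [1, 1, 1, 1, 5, 1], giving D = diag(1, 1, 1, 1, 5, 1) and L = D - A. L is symmetric positive semidefinite, so every eigenvalue is real and nonnegative. By the matrix-tree theorem the graph has (1/6) * product of the nonzero eigenvalues = 1 spanning tree.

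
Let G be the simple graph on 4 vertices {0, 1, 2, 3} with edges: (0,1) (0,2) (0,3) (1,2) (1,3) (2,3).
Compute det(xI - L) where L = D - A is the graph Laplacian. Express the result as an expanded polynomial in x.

x^4 - 12x^3 + 48x^2 - 64x

Each diagonal entry of L is the vertex degree and each off-diagonal entry is -1 where an edge is present, 0 otherwise; in the order [0, 1, 2, 3] the diagonal is [3, 3, 3, 3]. L has integer entries, so p(x) = det(xI - L) has integer coefficients. Expanding the determinant yields x^4 - 12x^3 + 48x^2 - 64x. Since p(0) = det(-L) = 0, x divides p(x).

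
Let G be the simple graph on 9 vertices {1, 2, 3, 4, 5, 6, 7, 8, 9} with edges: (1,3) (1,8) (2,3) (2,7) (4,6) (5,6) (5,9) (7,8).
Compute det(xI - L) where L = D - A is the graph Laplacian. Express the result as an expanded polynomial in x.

x^9 - 16x^8 + 105x^7 - 364x^6 + 715x^5 - 790x^4 + 450x^3 - 100x^2

With the vertex order [1, 2, 3, 4, 5, 6, 7, 8, 9], the degrees are [2, 2, 2, 1, 2, 2, 2, 2, 1], giving D = diag(2, 2, 2, 1, 2, 2, 2, 2, 1) and L = D - A. Computing det(xI - L) by cofactor expansion (or equivalently via sum-over-permutations) gives x^9 - 16x^8 + 105x^7 - 364x^6 + 715x^5 - 790x^4 + 450x^3 - 100x^2. Since p(0) = det(-L) = 0, x divides p(x). The eigenvalues sum to 16, which equals trace(L) = 2|E|.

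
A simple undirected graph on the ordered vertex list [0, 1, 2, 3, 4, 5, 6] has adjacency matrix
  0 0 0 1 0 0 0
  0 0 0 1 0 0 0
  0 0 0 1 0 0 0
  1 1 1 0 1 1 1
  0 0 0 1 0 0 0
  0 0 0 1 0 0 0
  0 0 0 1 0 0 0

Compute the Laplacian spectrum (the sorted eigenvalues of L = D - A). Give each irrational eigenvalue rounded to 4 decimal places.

[0, 1, 1, 1, 1, 1, 7]

Each diagonal entry of L is the vertex degree and each off-diagonal entry is -1 where an edge is present, 0 otherwise; in the order [0, 1, 2, 3, 4, 5, 6] the diagonal is [1, 1, 1, 6, 1, 1, 1]. L is symmetric positive semidefinite, so every eigenvalue is real and nonnegative. The single zero eigenvalue shows the graph is connected. There is one zero in the spectrum, matching the 1 component. The eigenvalues sum to 12, which equals trace(L) = 2|E|.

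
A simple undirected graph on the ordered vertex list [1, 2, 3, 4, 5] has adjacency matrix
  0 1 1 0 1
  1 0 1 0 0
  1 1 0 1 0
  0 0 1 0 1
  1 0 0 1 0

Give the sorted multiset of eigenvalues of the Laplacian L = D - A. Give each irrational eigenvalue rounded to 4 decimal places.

Each diagonal entry of L is the vertex degree and each off-diagonal entry is -1 where an edge is present, 0 otherwise; in the order [1, 2, 3, 4, 5] the diagonal is [3, 2, 3, 2, 2]. Since every row of L sums to 0, the all-ones vector is in the kernel and 0 is an eigenvalue. The single zero eigenvalue shows the graph is connected. The largest eigenvalue, 4.6180, is at most the vertex count 5. The eigenvalues sum to 12, which equals trace(L) = 2|E|.

[0, 1.3820, 2.3820, 3.6180, 4.6180]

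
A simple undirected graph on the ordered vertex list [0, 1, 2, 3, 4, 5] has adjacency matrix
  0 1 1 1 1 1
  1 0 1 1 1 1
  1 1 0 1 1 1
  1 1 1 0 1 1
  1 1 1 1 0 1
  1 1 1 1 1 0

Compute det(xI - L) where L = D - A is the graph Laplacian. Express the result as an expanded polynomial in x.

Each diagonal entry of L is the vertex degree and each off-diagonal entry is -1 where an edge is present, 0 otherwise; in the order [0, 1, 2, 3, 4, 5] the diagonal is [5, 5, 5, 5, 5, 5]. The eigenvalues of L are [0, 6, 6, 6, 6, 6]; the characteristic polynomial is the product of (x - lambda_i), which multiplies out to x^6 - 30x^5 + 360x^4 - 2160x^3 + 6480x^2 - 7776x. The coefficient of x^5 equals -trace(L) = -30, matching the sum of degrees.

x^6 - 30x^5 + 360x^4 - 2160x^3 + 6480x^2 - 7776x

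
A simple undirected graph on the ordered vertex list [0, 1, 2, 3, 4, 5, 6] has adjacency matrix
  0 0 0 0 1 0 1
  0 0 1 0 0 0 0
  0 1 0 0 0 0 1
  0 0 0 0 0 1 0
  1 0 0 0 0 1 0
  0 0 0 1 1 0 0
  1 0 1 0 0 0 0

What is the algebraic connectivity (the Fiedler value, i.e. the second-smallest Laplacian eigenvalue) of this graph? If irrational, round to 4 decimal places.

With the vertex order [0, 1, 2, 3, 4, 5, 6], the degrees are [2, 1, 2, 1, 2, 2, 2], giving D = diag(2, 1, 2, 1, 2, 2, 2) and L = D - A. The sorted Laplacian eigenvalues are [0, 0.1981, 0.7530, 1.5550, 2.4450, 3.2470, 3.8019]; the algebraic connectivity is the second entry, 0.1981. The largest eigenvalue, 3.8019, is at most the vertex count 7.

0.1981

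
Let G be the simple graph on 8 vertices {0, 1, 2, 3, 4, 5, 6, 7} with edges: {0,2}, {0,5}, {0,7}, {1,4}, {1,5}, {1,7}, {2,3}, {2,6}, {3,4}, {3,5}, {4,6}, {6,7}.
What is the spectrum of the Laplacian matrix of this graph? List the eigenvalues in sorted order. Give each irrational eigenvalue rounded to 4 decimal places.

[0, 2, 2, 2, 4, 4, 4, 6]

Reading degrees in the order [0, 1, 2, 3, 4, 5, 6, 7] gives [3, 3, 3, 3, 3, 3, 3, 3]; set D = diag(3, 3, 3, 3, 3, 3, 3, 3) and form L = D - A. Since every row of L sums to 0, the all-ones vector is in the kernel and 0 is an eigenvalue. The single zero eigenvalue shows the graph is connected. The eigenvalues sum to 24, which equals trace(L) = 2|E|. By the matrix-tree theorem the graph has (1/8) * product of the nonzero eigenvalues = 384 spanning trees.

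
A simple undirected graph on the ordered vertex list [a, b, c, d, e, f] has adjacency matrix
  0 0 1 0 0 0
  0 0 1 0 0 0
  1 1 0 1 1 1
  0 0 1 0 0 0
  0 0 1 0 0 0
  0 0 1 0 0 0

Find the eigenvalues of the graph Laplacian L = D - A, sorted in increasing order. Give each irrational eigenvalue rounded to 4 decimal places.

[0, 1, 1, 1, 1, 6]

Reading degrees in the order [a, b, c, d, e, f] gives [1, 1, 5, 1, 1, 1]; set D = diag(1, 1, 5, 1, 1, 1) and form L = D - A. Diagonalising L (or applying a numerical eigensolver to the 6x6 matrix) gives the spectrum above. There is one zero in the spectrum, matching the 1 component.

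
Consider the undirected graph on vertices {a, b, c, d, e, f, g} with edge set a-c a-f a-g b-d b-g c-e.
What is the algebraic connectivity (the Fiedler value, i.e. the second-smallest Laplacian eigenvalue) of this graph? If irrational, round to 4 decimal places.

0.2603

Reading degrees in the order [a, b, c, d, e, f, g] gives [3, 2, 2, 1, 1, 1, 2]; set D = diag(3, 2, 2, 1, 1, 1, 2) and form L = D - A. Computing the eigenvalues of L and sorting gives [0, 0.2603, 0.6262, 1.4055, 2.2742, 3.0996, 4.3342]. The Fiedler value lambda_2 = 0.2603 is strictly positive, so the graph is connected. The eigenvalues sum to 12, which equals trace(L) = 2|E|. The largest eigenvalue, 4.3342, is at most the vertex count 7.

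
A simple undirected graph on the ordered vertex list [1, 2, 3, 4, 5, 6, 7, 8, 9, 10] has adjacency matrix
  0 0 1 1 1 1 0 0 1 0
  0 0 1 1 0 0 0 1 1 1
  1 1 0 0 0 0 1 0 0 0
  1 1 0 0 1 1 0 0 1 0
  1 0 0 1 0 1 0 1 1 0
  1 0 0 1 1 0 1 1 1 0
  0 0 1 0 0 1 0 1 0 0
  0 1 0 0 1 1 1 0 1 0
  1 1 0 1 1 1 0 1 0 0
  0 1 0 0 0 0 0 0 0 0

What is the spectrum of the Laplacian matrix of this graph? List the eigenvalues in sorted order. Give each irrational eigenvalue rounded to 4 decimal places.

[0, 0.8679, 2.2622, 3.1659, 4.4441, 5.3171, 6.2576, 6.9472, 7.1970, 7.5410]

Reading degrees in the order [1, 2, 3, 4, 5, 6, 7, 8, 9, 10] gives [5, 5, 3, 5, 5, 6, 3, 5, 6, 1]; set D = diag(5, 5, 3, 5, 5, 6, 3, 5, 6, 1) and form L = D - A. Diagonalising L (or applying a numerical eigensolver to the 10x10 matrix) gives the spectrum above. There is one zero in the spectrum, matching the 1 component.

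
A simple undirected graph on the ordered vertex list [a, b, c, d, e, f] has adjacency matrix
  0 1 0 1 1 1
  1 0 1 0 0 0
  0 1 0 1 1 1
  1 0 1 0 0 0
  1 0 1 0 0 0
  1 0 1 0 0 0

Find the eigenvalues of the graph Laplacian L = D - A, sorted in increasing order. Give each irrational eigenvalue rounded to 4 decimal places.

[0, 2, 2, 2, 4, 6]

With the vertex order [a, b, c, d, e, f], the degrees are [4, 2, 4, 2, 2, 2], giving D = diag(4, 2, 4, 2, 2, 2) and L = D - A. The multiplicity of 0 as a Laplacian eigenvalue equals the number of connected components.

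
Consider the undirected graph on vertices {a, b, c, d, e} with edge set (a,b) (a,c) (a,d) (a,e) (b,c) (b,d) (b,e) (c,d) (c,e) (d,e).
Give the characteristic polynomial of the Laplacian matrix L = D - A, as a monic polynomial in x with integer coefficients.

Reading degrees in the order [a, b, c, d, e] gives [4, 4, 4, 4, 4]; set D = diag(4, 4, 4, 4, 4) and form L = D - A. The eigenvalues of L are [0, 5, 5, 5, 5]; the characteristic polynomial is the product of (x - lambda_i), which multiplies out to x^5 - 20x^4 + 150x^3 - 500x^2 + 625x. The constant term is 0 because L is singular (the all-ones vector lies in its kernel). The largest eigenvalue, 5, is at most the vertex count 5. There is one zero in the spectrum, matching the 1 component.

x^5 - 20x^4 + 150x^3 - 500x^2 + 625x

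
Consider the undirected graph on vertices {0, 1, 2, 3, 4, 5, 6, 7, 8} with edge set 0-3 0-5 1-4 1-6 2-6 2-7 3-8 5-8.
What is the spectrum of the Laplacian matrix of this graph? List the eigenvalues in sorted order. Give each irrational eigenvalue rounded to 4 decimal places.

Each diagonal entry of L is the vertex degree and each off-diagonal entry is -1 where an edge is present, 0 otherwise; in the order [0, 1, 2, 3, 4, 5, 6, 7, 8] the diagonal is [2, 2, 2, 2, 1, 2, 2, 1, 2]. The multiplicity of 0 as a Laplacian eigenvalue equals the number of connected components. The 2 zero eigenvalues correspond to the 2 connected components.

[0, 0, 0.3820, 1.3820, 2, 2, 2.6180, 3.6180, 4]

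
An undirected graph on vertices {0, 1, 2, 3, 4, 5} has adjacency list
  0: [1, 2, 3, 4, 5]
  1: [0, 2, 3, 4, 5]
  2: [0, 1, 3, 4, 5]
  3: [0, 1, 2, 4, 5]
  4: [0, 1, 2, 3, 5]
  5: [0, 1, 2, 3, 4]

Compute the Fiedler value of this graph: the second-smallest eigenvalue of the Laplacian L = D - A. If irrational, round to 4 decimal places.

6

With the vertex order [0, 1, 2, 3, 4, 5], the degrees are [5, 5, 5, 5, 5, 5], giving D = diag(5, 5, 5, 5, 5, 5) and L = D - A. The sorted Laplacian eigenvalues are [0, 6, 6, 6, 6, 6]; the algebraic connectivity is the second entry, 6. There is one zero in the spectrum, matching the 1 component.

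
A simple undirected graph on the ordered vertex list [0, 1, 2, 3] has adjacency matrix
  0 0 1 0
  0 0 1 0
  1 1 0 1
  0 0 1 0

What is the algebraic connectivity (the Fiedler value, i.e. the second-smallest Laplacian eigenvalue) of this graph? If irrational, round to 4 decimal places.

With the vertex order [0, 1, 2, 3], the degrees are [1, 1, 3, 1], giving D = diag(1, 1, 3, 1) and L = D - A. The smallest Laplacian eigenvalue is always 0. The next one, lambda_2 = 1, measures how hard the graph is to disconnect: larger values mean better connectivity.

1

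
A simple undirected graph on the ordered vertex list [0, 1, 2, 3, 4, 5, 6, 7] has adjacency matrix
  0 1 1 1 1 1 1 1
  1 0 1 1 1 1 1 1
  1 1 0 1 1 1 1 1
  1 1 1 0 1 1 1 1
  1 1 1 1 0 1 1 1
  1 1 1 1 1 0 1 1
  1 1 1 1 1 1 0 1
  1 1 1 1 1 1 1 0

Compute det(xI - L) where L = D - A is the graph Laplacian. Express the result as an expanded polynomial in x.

x^8 - 56x^7 + 1344x^6 - 17920x^5 + 143360x^4 - 688128x^3 + 1835008x^2 - 2097152x

Reading degrees in the order [0, 1, 2, 3, 4, 5, 6, 7] gives [7, 7, 7, 7, 7, 7, 7, 7]; set D = diag(7, 7, 7, 7, 7, 7, 7, 7) and form L = D - A. Computing det(xI - L) by cofactor expansion (or equivalently via sum-over-permutations) gives x^8 - 56x^7 + 1344x^6 - 17920x^5 + 143360x^4 - 688128x^3 + 1835008x^2 - 2097152x. Since p(0) = det(-L) = 0, x divides p(x). By the matrix-tree theorem the graph has (1/8) * product of the nonzero eigenvalues = 262144 spanning trees.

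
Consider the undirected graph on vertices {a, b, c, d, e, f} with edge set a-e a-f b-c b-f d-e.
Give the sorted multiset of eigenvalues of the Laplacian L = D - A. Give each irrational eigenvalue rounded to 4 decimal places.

Reading degrees in the order [a, b, c, d, e, f] gives [2, 2, 1, 1, 2, 2]; set D = diag(2, 2, 1, 1, 2, 2) and form L = D - A. The multiplicity of 0 as a Laplacian eigenvalue equals the number of connected components. By the matrix-tree theorem the graph has (1/6) * product of the nonzero eigenvalues = 1 spanning tree.

[0, 0.2679, 1, 2, 3, 3.7321]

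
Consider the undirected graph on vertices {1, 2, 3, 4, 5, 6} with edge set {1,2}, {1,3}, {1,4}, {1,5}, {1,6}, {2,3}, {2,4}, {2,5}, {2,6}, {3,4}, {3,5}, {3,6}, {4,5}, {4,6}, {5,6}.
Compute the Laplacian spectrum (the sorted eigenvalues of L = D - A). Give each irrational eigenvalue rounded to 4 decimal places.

[0, 6, 6, 6, 6, 6]

Reading degrees in the order [1, 2, 3, 4, 5, 6] gives [5, 5, 5, 5, 5, 5]; set D = diag(5, 5, 5, 5, 5, 5) and form L = D - A. Diagonalising L (or applying a numerical eigensolver to the 6x6 matrix) gives the spectrum above. The eigenvalues sum to 30, which equals trace(L) = 2|E|. By the matrix-tree theorem the graph has (1/6) * product of the nonzero eigenvalues = 1296 spanning trees.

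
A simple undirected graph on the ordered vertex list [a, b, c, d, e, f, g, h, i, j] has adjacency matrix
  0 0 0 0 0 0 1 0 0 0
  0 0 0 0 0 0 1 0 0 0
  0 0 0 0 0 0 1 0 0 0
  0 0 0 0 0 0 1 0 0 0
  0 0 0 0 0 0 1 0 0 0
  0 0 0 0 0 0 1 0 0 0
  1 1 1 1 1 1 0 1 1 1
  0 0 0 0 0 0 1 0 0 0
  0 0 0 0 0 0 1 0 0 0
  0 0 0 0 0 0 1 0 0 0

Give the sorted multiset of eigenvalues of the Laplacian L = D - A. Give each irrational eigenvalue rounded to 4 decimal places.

[0, 1, 1, 1, 1, 1, 1, 1, 1, 10]

Each diagonal entry of L is the vertex degree and each off-diagonal entry is -1 where an edge is present, 0 otherwise; in the order [a, b, c, d, e, f, g, h, i, j] the diagonal is [1, 1, 1, 1, 1, 1, 9, 1, 1, 1]. L is symmetric positive semidefinite, so every eigenvalue is real and nonnegative. The single zero eigenvalue shows the graph is connected.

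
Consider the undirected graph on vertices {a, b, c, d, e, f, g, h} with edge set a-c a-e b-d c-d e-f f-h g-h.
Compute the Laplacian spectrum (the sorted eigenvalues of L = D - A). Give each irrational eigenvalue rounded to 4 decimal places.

Each diagonal entry of L is the vertex degree and each off-diagonal entry is -1 where an edge is present, 0 otherwise; in the order [a, b, c, d, e, f, g, h] the diagonal is [2, 1, 2, 2, 2, 2, 1, 2]. Diagonalising L (or applying a numerical eigensolver to the 8x8 matrix) gives the spectrum above. The largest eigenvalue, 3.8478, is at most the vertex count 8.

[0, 0.1522, 0.5858, 1.2346, 2, 2.7654, 3.4142, 3.8478]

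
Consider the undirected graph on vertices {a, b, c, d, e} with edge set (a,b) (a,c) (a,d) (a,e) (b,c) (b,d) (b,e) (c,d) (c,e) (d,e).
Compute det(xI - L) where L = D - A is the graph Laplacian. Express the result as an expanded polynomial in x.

With the vertex order [a, b, c, d, e], the degrees are [4, 4, 4, 4, 4], giving D = diag(4, 4, 4, 4, 4) and L = D - A. Computing det(xI - L) by cofactor expansion (or equivalently via sum-over-permutations) gives x^5 - 20x^4 + 150x^3 - 500x^2 + 625x. Since p(0) = det(-L) = 0, x divides p(x). The largest eigenvalue, 5, is at most the vertex count 5. There is one zero in the spectrum, matching the 1 component.

x^5 - 20x^4 + 150x^3 - 500x^2 + 625x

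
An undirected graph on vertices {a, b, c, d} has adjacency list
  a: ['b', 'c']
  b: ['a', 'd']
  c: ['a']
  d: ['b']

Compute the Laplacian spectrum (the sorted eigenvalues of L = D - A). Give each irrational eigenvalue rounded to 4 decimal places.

With the vertex order [a, b, c, d], the degrees are [2, 2, 1, 1], giving D = diag(2, 2, 1, 1) and L = D - A. Since every row of L sums to 0, the all-ones vector is in the kernel and 0 is an eigenvalue.

[0, 0.5858, 2, 3.4142]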